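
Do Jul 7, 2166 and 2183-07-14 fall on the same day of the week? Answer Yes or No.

Yes

From Jul 7, 2166 to Jul 14, 2183 is 6216 days.
6216 mod 7 = 0, so they are the same weekday.
(Jul 7, 2166 is a Monday; Jul 14, 2183 is a Monday.)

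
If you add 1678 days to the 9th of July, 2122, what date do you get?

+365 (one year) → Jul 9, 2123 (1313 left).
+366 (one year; includes Feb 29, 2124) → Jul 9, 2124 (947 left).
+365 (one year) → Jul 9, 2125 (582 left).
+365 (one year) → Jul 9, 2126 (217 left).
Jul has 31 days: +23 → Aug 1, 2126 (194 left).
Aug has 31 days: +31 → Sep 1, 2126 (163 left).
Sep has 30 days: +30 → Oct 1, 2126 (133 left).
Oct has 31 days: +31 → Nov 1, 2126 (102 left).
Nov has 30 days: +30 → Dec 1, 2126 (72 left).
Dec has 31 days: +31 → Jan 1, 2127 (41 left).
Jan has 31 days: +31 → Feb 1, 2127 (10 left).
+10 → Feb 11, 2127.

February 11, 2127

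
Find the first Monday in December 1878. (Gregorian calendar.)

December 2, 1878

December 1, 1878 is a Sunday.
The first Monday is therefore December 2 (1 days later).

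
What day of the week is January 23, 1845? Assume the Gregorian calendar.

Thursday

Doomsday rule: the anchor day for the 1800s is Friday. For year 45: 45÷12 = 3 r 9, and 9÷4 = 2, so 3+9+2 = 14.
Friday + 14 ≡ Friday — that's 1845's doomsday.
In January the doomsday date is Jan 3 (1845 is not a leap year).
Jan 23 is 20 days after Jan 3; 20 mod 7 = 6, so Friday + 6 = Thursday.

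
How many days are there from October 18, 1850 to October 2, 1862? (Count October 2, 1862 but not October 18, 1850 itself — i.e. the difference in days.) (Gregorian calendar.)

4367

Oct 18, 1850 → Oct 18, 1851: 365 days.
Oct 18, 1851 → Oct 18, 1852: 366 days (Feb 29, 1852 is in that span).
Oct 18, 1852 → Oct 18, 1853: 365 days.
Oct 18, 1853 → Oct 18, 1854: 365 days.
Oct 18, 1854 → Oct 18, 1855: 365 days.
Oct 18, 1855 → Oct 18, 1856: 366 days (Feb 29, 1856 is in that span).
Oct 18, 1856 → Oct 18, 1857: 365 days.
Oct 18, 1857 → Oct 18, 1858: 365 days.
Oct 18, 1858 → Oct 18, 1859: 365 days.
Oct 18, 1859 → Oct 18, 1860: 366 days (Feb 29, 1860 is in that span).
Oct 18, 1860 → Oct 18, 1861: 365 days.
Oct 18, 1861 → Nov 18, 1861: 31 days (October has 31).
Nov 18, 1861 → Dec 18, 1861: 30 days (November has 30).
Dec 18, 1861 → Jan 18, 1862: 31 days (December has 31).
Jan 18, 1862 → Feb 18, 1862: 31 days (January has 31).
Feb 18, 1862 → Mar 18, 1862: 28 days (February has 28).
Mar 18, 1862 → Apr 18, 1862: 31 days (March has 31).
Apr 18, 1862 → May 18, 1862: 30 days (April has 30).
May 18, 1862 → Jun 18, 1862: 31 days (May has 31).
Jun 18, 1862 → Jul 18, 1862: 30 days (June has 30).
Jul 18, 1862 → Aug 18, 1862: 31 days (July has 31).
Aug 18, 1862 → Sep 18, 1862: 31 days (August has 31).
Sep 18, 1862 → Oct 2, 1862: 14 days.
Total: 4367 days.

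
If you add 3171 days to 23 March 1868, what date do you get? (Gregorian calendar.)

+365 (one year) → Mar 23, 1869 (2806 left).
+365 (one year) → Mar 23, 1870 (2441 left).
+365 (one year) → Mar 23, 1871 (2076 left).
+366 (one year; includes Feb 29, 1872) → Mar 23, 1872 (1710 left).
+365 (one year) → Mar 23, 1873 (1345 left).
+365 (one year) → Mar 23, 1874 (980 left).
+365 (one year) → Mar 23, 1875 (615 left).
+366 (one year; includes Feb 29, 1876) → Mar 23, 1876 (249 left).
Mar has 31 days: +9 → Apr 1, 1876 (240 left).
Apr has 30 days: +30 → May 1, 1876 (210 left).
May has 31 days: +31 → Jun 1, 1876 (179 left).
Jun has 30 days: +30 → Jul 1, 1876 (149 left).
Jul has 31 days: +31 → Aug 1, 1876 (118 left).
Aug has 31 days: +31 → Sep 1, 1876 (87 left).
Sep has 30 days: +30 → Oct 1, 1876 (57 left).
Oct has 31 days: +31 → Nov 1, 1876 (26 left).
+26 → Nov 27, 1876.

November 27, 1876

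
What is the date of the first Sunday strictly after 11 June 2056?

June 18, 2056

Jun 11, 2056 is a Sunday.
From Sunday to the next Sunday is 7 days.
Jun 11, 2056 + 7 = Jun 18, 2056.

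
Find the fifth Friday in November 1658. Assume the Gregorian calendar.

November 29, 1658

November 1, 1658 is a Friday.
The first Friday is therefore November 1 (same day).
The fifth Friday is 1 + 4×7 = November 29.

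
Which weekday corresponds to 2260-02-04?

Saturday

Doomsday rule: the anchor day for the 2200s is Friday. For year 60: 60÷12 = 5 r 0, and 0÷4 = 0, so 5+0+0 = 5.
Friday + 5 ≡ Wednesday — that's 2260's doomsday.
In February the doomsday date is Feb 29 (2260 is a leap year (divisible by 4)).
Feb 4 is 25 days before Feb 29; 25 mod 7 = 4, so Wednesday − 4 = Saturday.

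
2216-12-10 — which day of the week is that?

Doomsday rule: the anchor day for the 2200s is Friday. For year 16: 16÷12 = 1 r 4, and 4÷4 = 1, so 1+4+1 = 6.
Friday + 6 ≡ Thursday — that's 2216's doomsday.
In December the doomsday date is Dec 12.
Dec 10 is 2 days before Dec 12; 2 mod 7 = 2, so Thursday − 2 = Tuesday.

Tuesday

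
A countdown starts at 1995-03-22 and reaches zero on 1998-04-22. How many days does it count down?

Mar 22, 1995 → Mar 22, 1996: 366 days (Feb 29, 1996 is in that span).
Mar 22, 1996 → Mar 22, 1997: 365 days.
Mar 22, 1997 → Apr 22, 1997: 31 days (March has 31).
Apr 22, 1997 → May 22, 1997: 30 days (April has 30).
May 22, 1997 → Jun 22, 1997: 31 days (May has 31).
Jun 22, 1997 → Jul 22, 1997: 30 days (June has 30).
Jul 22, 1997 → Aug 22, 1997: 31 days (July has 31).
Aug 22, 1997 → Sep 22, 1997: 31 days (August has 31).
Sep 22, 1997 → Oct 22, 1997: 30 days (September has 30).
Oct 22, 1997 → Nov 22, 1997: 31 days (October has 31).
Nov 22, 1997 → Dec 22, 1997: 30 days (November has 30).
Dec 22, 1997 → Jan 22, 1998: 31 days (December has 31).
Jan 22, 1998 → Feb 22, 1998: 31 days (January has 31).
Feb 22, 1998 → Mar 22, 1998: 28 days (February has 28).
Mar 22, 1998 → Apr 22, 1998: 31 days.
Total: 1127 days.

1127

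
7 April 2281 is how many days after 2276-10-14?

1636

Oct 14, 2276 → Oct 14, 2277: 365 days.
Oct 14, 2277 → Oct 14, 2278: 365 days.
Oct 14, 2278 → Oct 14, 2279: 365 days.
Oct 14, 2279 → Oct 14, 2280: 366 days (Feb 29, 2280 is in that span).
Oct 14, 2280 → Nov 14, 2280: 31 days (October has 31).
Nov 14, 2280 → Dec 14, 2280: 30 days (November has 30).
Dec 14, 2280 → Jan 14, 2281: 31 days (December has 31).
Jan 14, 2281 → Feb 14, 2281: 31 days (January has 31).
Feb 14, 2281 → Mar 14, 2281: 28 days (February has 28).
Mar 14, 2281 → Apr 7, 2281: 24 days.
Total: 1636 days.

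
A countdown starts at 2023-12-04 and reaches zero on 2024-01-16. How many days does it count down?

43

Dec 4, 2023 → Jan 4, 2024: 31 days (December has 31).
Jan 4, 2024 → Jan 16, 2024: 12 days.
Total: 43 days.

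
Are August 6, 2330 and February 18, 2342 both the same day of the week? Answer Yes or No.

From Aug 6, 2330 to Feb 18, 2342 is 4214 days.
4214 mod 7 = 0, so they are the same weekday.
(Aug 6, 2330 is a Wednesday; Feb 18, 2342 is a Wednesday.)

Yes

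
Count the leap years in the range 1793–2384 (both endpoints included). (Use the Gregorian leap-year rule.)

Multiples of 4 in [1793,2384]: 148.
Of those, multiples of 100: 6 (not leap unless ÷400).
Multiples of 400: 1.
Leap years = 148 − 6 + 1 = 143.

143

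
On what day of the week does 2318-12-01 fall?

Sunday

Doomsday rule: the anchor day for the 2300s is Wednesday. For year 18: 18÷12 = 1 r 6, and 6÷4 = 1, so 1+6+1 = 8.
Wednesday + 8 ≡ Thursday — that's 2318's doomsday.
In December the doomsday date is Dec 12.
Dec 1 is 11 days before Dec 12; 11 mod 7 = 4, so Thursday − 4 = Sunday.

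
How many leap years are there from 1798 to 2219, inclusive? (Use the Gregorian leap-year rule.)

Multiples of 4 in [1798,2219]: 105.
Of those, multiples of 100: 5 (not leap unless ÷400).
Multiples of 400: 1.
Leap years = 105 − 5 + 1 = 101.

101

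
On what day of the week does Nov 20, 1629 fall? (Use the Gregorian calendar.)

Tuesday

Doomsday rule: the anchor day for the 1600s is Tuesday. For year 29: 29÷12 = 2 r 5, and 5÷4 = 1, so 2+5+1 = 8.
Tuesday + 8 ≡ Wednesday — that's 1629's doomsday.
In November the doomsday date is Nov 7.
Nov 20 is 13 days after Nov 7; 13 mod 7 = 6, so Wednesday + 6 = Tuesday.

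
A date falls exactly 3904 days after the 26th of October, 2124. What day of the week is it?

Tuesday

Oct 26, 2124 is a Thursday.
3904 mod 7 = 5, so 3904 days after a Thursday is Thursday + 5 = Tuesday.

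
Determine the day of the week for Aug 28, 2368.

Doomsday rule: the anchor day for the 2300s is Wednesday. For year 68: 68÷12 = 5 r 8, and 8÷4 = 2, so 5+8+2 = 15.
Wednesday + 15 ≡ Thursday — that's 2368's doomsday.
In August the doomsday date is Aug 8.
Aug 28 is 20 days after Aug 8; 20 mod 7 = 6, so Thursday + 6 = Wednesday.

Wednesday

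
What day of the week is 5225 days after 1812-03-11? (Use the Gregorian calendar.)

Saturday

First find the weekday of Mar 11, 1812. Doomsday rule: the anchor day for the 1800s is Friday. For year 12: 12÷12 = 1 r 0, and 0÷4 = 0, so 1+0+0 = 1.
Friday + 1 ≡ Saturday — that's 1812's doomsday.
In March the doomsday date is Mar 14.
Mar 11 is 3 days before Mar 14; 3 mod 7 = 3, so Saturday − 3 = Wednesday.
5225 mod 7 = 3, so 5225 days after a Wednesday is Wednesday + 3 = Saturday.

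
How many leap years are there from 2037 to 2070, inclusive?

8

Multiples of 4 in [2037,2070]: 8.
Of those, multiples of 100: 0 (not leap unless ÷400).
Multiples of 400: 0.
Leap years = 8 − 0 + 0 = 8.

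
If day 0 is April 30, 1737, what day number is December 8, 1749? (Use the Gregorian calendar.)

Apr 30, 1737 → Apr 30, 1738: 365 days.
Apr 30, 1738 → Apr 30, 1739: 365 days.
Apr 30, 1739 → Apr 30, 1740: 366 days (Feb 29, 1740 is in that span).
Apr 30, 1740 → Apr 30, 1741: 365 days.
Apr 30, 1741 → Apr 30, 1742: 365 days.
Apr 30, 1742 → Apr 30, 1743: 365 days.
Apr 30, 1743 → Apr 30, 1744: 366 days (Feb 29, 1744 is in that span).
Apr 30, 1744 → Apr 30, 1745: 365 days.
Apr 30, 1745 → Apr 30, 1746: 365 days.
Apr 30, 1746 → Apr 30, 1747: 365 days.
Apr 30, 1747 → Apr 30, 1748: 366 days (Feb 29, 1748 is in that span).
Apr 30, 1748 → Apr 30, 1749: 365 days.
Apr 30, 1749 → May 30, 1749: 30 days (April has 30).
May 30, 1749 → Jun 30, 1749: 31 days (May has 31).
Jun 30, 1749 → Jul 30, 1749: 30 days (June has 30).
Jul 30, 1749 → Aug 30, 1749: 31 days (July has 31).
Aug 30, 1749 → Sep 30, 1749: 31 days (August has 31).
Sep 30, 1749 → Oct 30, 1749: 30 days (September has 30).
Oct 30, 1749 → Nov 30, 1749: 31 days (October has 31).
Nov 30, 1749 → Dec 8, 1749: 8 days.
Total: 4605 days.

4605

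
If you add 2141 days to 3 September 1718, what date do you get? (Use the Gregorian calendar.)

July 14, 1724

+365 (one year) → Sep 3, 1719 (1776 left).
+366 (one year; includes Feb 29, 1720) → Sep 3, 1720 (1410 left).
+365 (one year) → Sep 3, 1721 (1045 left).
+365 (one year) → Sep 3, 1722 (680 left).
+365 (one year) → Sep 3, 1723 (315 left).
Sep has 30 days: +28 → Oct 1, 1723 (287 left).
Oct has 31 days: +31 → Nov 1, 1723 (256 left).
Nov has 30 days: +30 → Dec 1, 1723 (226 left).
Dec has 31 days: +31 → Jan 1, 1724 (195 left).
Jan has 31 days: +31 → Feb 1, 1724 (164 left).
Feb has 29 days: +29 → Mar 1, 1724 (135 left).
Mar has 31 days: +31 → Apr 1, 1724 (104 left).
Apr has 30 days: +30 → May 1, 1724 (74 left).
May has 31 days: +31 → Jun 1, 1724 (43 left).
Jun has 30 days: +30 → Jul 1, 1724 (13 left).
+13 → Jul 14, 1724.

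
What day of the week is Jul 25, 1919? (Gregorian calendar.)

Friday

January 1, 1919 is a Wednesday.
Jan 1, 1919 → Feb 1, 1919: 31 days (January has 31).
Feb 1, 1919 → Mar 1, 1919: 28 days (February has 28).
Mar 1, 1919 → Apr 1, 1919: 31 days (March has 31).
Apr 1, 1919 → May 1, 1919: 30 days (April has 30).
May 1, 1919 → Jun 1, 1919: 31 days (May has 31).
Jun 1, 1919 → Jul 1, 1919: 30 days (June has 30).
Jul 1, 1919 → Jul 25, 1919: 24 days.
Total: 205 days.
205 mod 7 = 2, so Wednesday + 2 = Friday.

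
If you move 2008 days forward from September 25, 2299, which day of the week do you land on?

Sunday

Sep 25, 2299 is a Monday.
2008 mod 7 = 6, so 2008 days after a Monday is Monday + 6 = Sunday.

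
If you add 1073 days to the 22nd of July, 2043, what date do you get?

+366 (one year; includes Feb 29, 2044) → Jul 22, 2044 (707 left).
+365 (one year) → Jul 22, 2045 (342 left).
Jul has 31 days: +10 → Aug 1, 2045 (332 left).
Aug has 31 days: +31 → Sep 1, 2045 (301 left).
Sep has 30 days: +30 → Oct 1, 2045 (271 left).
Oct has 31 days: +31 → Nov 1, 2045 (240 left).
Nov has 30 days: +30 → Dec 1, 2045 (210 left).
Dec has 31 days: +31 → Jan 1, 2046 (179 left).
Jan has 31 days: +31 → Feb 1, 2046 (148 left).
Feb has 28 days: +28 → Mar 1, 2046 (120 left).
Mar has 31 days: +31 → Apr 1, 2046 (89 left).
Apr has 30 days: +30 → May 1, 2046 (59 left).
May has 31 days: +31 → Jun 1, 2046 (28 left).
+28 → Jun 29, 2046.

June 29, 2046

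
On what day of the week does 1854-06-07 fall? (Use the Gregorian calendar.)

Wednesday

Doomsday rule: the anchor day for the 1800s is Friday. For year 54: 54÷12 = 4 r 6, and 6÷4 = 1, so 4+6+1 = 11.
Friday + 11 ≡ Tuesday — that's 1854's doomsday.
In June the doomsday date is Jun 6.
Jun 7 is 1 day after Jun 6; 1 mod 7 = 1, so Tuesday + 1 = Wednesday.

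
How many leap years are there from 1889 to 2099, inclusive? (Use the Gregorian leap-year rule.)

Multiples of 4 in [1889,2099]: 52.
Of those, multiples of 100: 2 (not leap unless ÷400).
Multiples of 400: 1.
Leap years = 52 − 2 + 1 = 51.

51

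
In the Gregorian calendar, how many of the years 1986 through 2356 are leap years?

Multiples of 4 in [1986,2356]: 93.
Of those, multiples of 100: 4 (not leap unless ÷400).
Multiples of 400: 1.
Leap years = 93 − 4 + 1 = 90.

90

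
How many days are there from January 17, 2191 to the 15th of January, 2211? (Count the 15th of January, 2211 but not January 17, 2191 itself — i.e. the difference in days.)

7302

Jan 17, 2191 → Jan 17, 2192: 365 days.
Jan 17, 2192 → Jan 17, 2193: 366 days (Feb 29, 2192 is in that span).
Jan 17, 2193 → Jan 17, 2194: 365 days.
Jan 17, 2194 → Jan 17, 2195: 365 days.
Jan 17, 2195 → Jan 17, 2196: 365 days.
Jan 17, 2196 → Jan 17, 2197: 366 days (Feb 29, 2196 is in that span).
Jan 17, 2197 → Jan 17, 2198: 365 days.
Jan 17, 2198 → Jan 17, 2199: 365 days.
Jan 17, 2199 → Jan 17, 2200: 365 days.
Jan 17, 2200 → Jan 17, 2201: 365 days.
Jan 17, 2201 → Jan 17, 2202: 365 days.
Jan 17, 2202 → Jan 17, 2203: 365 days.
Jan 17, 2203 → Jan 17, 2204: 365 days.
Jan 17, 2204 → Jan 17, 2205: 366 days (Feb 29, 2204 is in that span).
Jan 17, 2205 → Jan 17, 2206: 365 days.
Jan 17, 2206 → Jan 17, 2207: 365 days.
Jan 17, 2207 → Jan 17, 2208: 365 days.
Jan 17, 2208 → Jan 17, 2209: 366 days (Feb 29, 2208 is in that span).
Jan 17, 2209 → Jan 17, 2210: 365 days.
Jan 17, 2210 → Feb 17, 2210: 31 days (January has 31).
Feb 17, 2210 → Mar 17, 2210: 28 days (February has 28).
Mar 17, 2210 → Apr 17, 2210: 31 days (March has 31).
Apr 17, 2210 → May 17, 2210: 30 days (April has 30).
May 17, 2210 → Jun 17, 2210: 31 days (May has 31).
Jun 17, 2210 → Jul 17, 2210: 30 days (June has 30).
Jul 17, 2210 → Aug 17, 2210: 31 days (July has 31).
Aug 17, 2210 → Sep 17, 2210: 31 days (August has 31).
Sep 17, 2210 → Oct 17, 2210: 30 days (September has 30).
Oct 17, 2210 → Nov 17, 2210: 31 days (October has 31).
Nov 17, 2210 → Dec 17, 2210: 30 days (November has 30).
Dec 17, 2210 → Jan 15, 2211: 29 days.
Total: 7302 days.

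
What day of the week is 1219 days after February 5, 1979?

Tuesday

First find the weekday of Feb 5, 1979. Doomsday rule: the anchor day for the 1900s is Wednesday. For year 79: 79÷12 = 6 r 7, and 7÷4 = 1, so 6+7+1 = 14.
Wednesday + 14 ≡ Wednesday — that's 1979's doomsday.
In February the doomsday date is Feb 28 (1979 is not a leap year).
Feb 5 is 23 days before Feb 28; 23 mod 7 = 2, so Wednesday − 2 = Monday.
1219 mod 7 = 1, so 1219 days after a Monday is Monday + 1 = Tuesday.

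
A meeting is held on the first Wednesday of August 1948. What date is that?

August 4, 1948

August 1, 1948 is a Sunday.
The first Wednesday is therefore August 4 (3 days later).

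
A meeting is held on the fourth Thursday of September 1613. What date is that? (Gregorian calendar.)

September 1, 1613 is a Sunday.
The first Thursday is therefore September 5 (4 days later).
The fourth Thursday is 5 + 3×7 = September 26.

September 26, 1613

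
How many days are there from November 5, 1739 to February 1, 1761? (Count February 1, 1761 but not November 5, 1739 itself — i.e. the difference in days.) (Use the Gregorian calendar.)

Nov 5, 1739 → Nov 5, 1740: 366 days (Feb 29, 1740 is in that span).
Nov 5, 1740 → Nov 5, 1741: 365 days.
Nov 5, 1741 → Nov 5, 1742: 365 days.
Nov 5, 1742 → Nov 5, 1743: 365 days.
Nov 5, 1743 → Nov 5, 1744: 366 days (Feb 29, 1744 is in that span).
Nov 5, 1744 → Nov 5, 1745: 365 days.
Nov 5, 1745 → Nov 5, 1746: 365 days.
Nov 5, 1746 → Nov 5, 1747: 365 days.
Nov 5, 1747 → Nov 5, 1748: 366 days (Feb 29, 1748 is in that span).
Nov 5, 1748 → Nov 5, 1749: 365 days.
Nov 5, 1749 → Nov 5, 1750: 365 days.
Nov 5, 1750 → Nov 5, 1751: 365 days.
Nov 5, 1751 → Nov 5, 1752: 366 days (Feb 29, 1752 is in that span).
Nov 5, 1752 → Nov 5, 1753: 365 days.
Nov 5, 1753 → Nov 5, 1754: 365 days.
Nov 5, 1754 → Nov 5, 1755: 365 days.
Nov 5, 1755 → Nov 5, 1756: 366 days (Feb 29, 1756 is in that span).
Nov 5, 1756 → Nov 5, 1757: 365 days.
Nov 5, 1757 → Nov 5, 1758: 365 days.
Nov 5, 1758 → Nov 5, 1759: 365 days.
Nov 5, 1759 → Nov 5, 1760: 366 days (Feb 29, 1760 is in that span).
Nov 5, 1760 → Dec 5, 1760: 30 days (November has 30).
Dec 5, 1760 → Jan 5, 1761: 31 days (December has 31).
Jan 5, 1761 → Feb 1, 1761: 27 days.
Total: 7759 days.

7759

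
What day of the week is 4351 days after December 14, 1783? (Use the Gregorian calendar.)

First find the weekday of Dec 14, 1783. Doomsday rule: the anchor day for the 1700s is Sunday. For year 83: 83÷12 = 6 r 11, and 11÷4 = 2, so 6+11+2 = 19.
Sunday + 19 ≡ Friday — that's 1783's doomsday.
In December the doomsday date is Dec 12.
Dec 14 is 2 days after Dec 12; 2 mod 7 = 2, so Friday + 2 = Sunday.
4351 mod 7 = 4, so 4351 days after a Sunday is Sunday + 4 = Thursday.

Thursday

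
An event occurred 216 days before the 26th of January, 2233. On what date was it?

−26 → Dec 31, 2232 (end of Dec, 31 days; 190 left).
−31 → Nov 30, 2232 (end of Nov, 30 days; 159 left).
−30 → Oct 31, 2232 (end of Oct, 31 days; 129 left).
−31 → Sep 30, 2232 (end of Sep, 30 days; 98 left).
−30 → Aug 31, 2232 (end of Aug, 31 days; 68 left).
−31 → Jul 31, 2232 (end of Jul, 31 days; 37 left).
−31 → Jun 30, 2232 (end of Jun, 30 days; 6 left).
−6 → Jun 24, 2232.

June 24, 2232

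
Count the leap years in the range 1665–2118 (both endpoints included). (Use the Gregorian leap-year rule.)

Multiples of 4 in [1665,2118]: 113.
Of those, multiples of 100: 5 (not leap unless ÷400).
Multiples of 400: 1.
Leap years = 113 − 5 + 1 = 109.

109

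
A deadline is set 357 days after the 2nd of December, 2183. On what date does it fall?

Dec has 31 days: +30 → Jan 1, 2184 (327 left).
Jan has 31 days: +31 → Feb 1, 2184 (296 left).
Feb has 29 days: +29 → Mar 1, 2184 (267 left).
Mar has 31 days: +31 → Apr 1, 2184 (236 left).
Apr has 30 days: +30 → May 1, 2184 (206 left).
May has 31 days: +31 → Jun 1, 2184 (175 left).
Jun has 30 days: +30 → Jul 1, 2184 (145 left).
Jul has 31 days: +31 → Aug 1, 2184 (114 left).
Aug has 31 days: +31 → Sep 1, 2184 (83 left).
Sep has 30 days: +30 → Oct 1, 2184 (53 left).
Oct has 31 days: +31 → Nov 1, 2184 (22 left).
+22 → Nov 23, 2184.

November 23, 2184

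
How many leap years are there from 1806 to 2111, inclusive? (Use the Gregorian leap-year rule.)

Multiples of 4 in [1806,2111]: 76.
Of those, multiples of 100: 3 (not leap unless ÷400).
Multiples of 400: 1.
Leap years = 76 − 3 + 1 = 74.

74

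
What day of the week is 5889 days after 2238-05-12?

May 12, 2238 is a Saturday.
5889 mod 7 = 2, so 5889 days after a Saturday is Saturday + 2 = Monday.

Monday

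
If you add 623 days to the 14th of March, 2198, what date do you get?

+365 (one year) → Mar 14, 2199 (258 left).
Mar has 31 days: +18 → Apr 1, 2199 (240 left).
Apr has 30 days: +30 → May 1, 2199 (210 left).
May has 31 days: +31 → Jun 1, 2199 (179 left).
Jun has 30 days: +30 → Jul 1, 2199 (149 left).
Jul has 31 days: +31 → Aug 1, 2199 (118 left).
Aug has 31 days: +31 → Sep 1, 2199 (87 left).
Sep has 30 days: +30 → Oct 1, 2199 (57 left).
Oct has 31 days: +31 → Nov 1, 2199 (26 left).
+26 → Nov 27, 2199.

November 27, 2199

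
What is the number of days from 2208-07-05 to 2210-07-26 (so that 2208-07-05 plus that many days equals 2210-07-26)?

Jul 5, 2208 → Jul 5, 2209: 365 days.
Jul 5, 2209 → Aug 5, 2209: 31 days (July has 31).
Aug 5, 2209 → Sep 5, 2209: 31 days (August has 31).
Sep 5, 2209 → Oct 5, 2209: 30 days (September has 30).
Oct 5, 2209 → Nov 5, 2209: 31 days (October has 31).
Nov 5, 2209 → Dec 5, 2209: 30 days (November has 30).
Dec 5, 2209 → Jan 5, 2210: 31 days (December has 31).
Jan 5, 2210 → Feb 5, 2210: 31 days (January has 31).
Feb 5, 2210 → Mar 5, 2210: 28 days (February has 28).
Mar 5, 2210 → Apr 5, 2210: 31 days (March has 31).
Apr 5, 2210 → May 5, 2210: 30 days (April has 30).
May 5, 2210 → Jun 5, 2210: 31 days (May has 31).
Jun 5, 2210 → Jul 5, 2210: 30 days (June has 30).
Jul 5, 2210 → Jul 26, 2210: 21 days.
Total: 751 days.

751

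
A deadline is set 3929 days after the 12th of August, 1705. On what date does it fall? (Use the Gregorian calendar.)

+365 (one year) → Aug 12, 1706 (3564 left).
+365 (one year) → Aug 12, 1707 (3199 left).
+366 (one year; includes Feb 29, 1708) → Aug 12, 1708 (2833 left).
+365 (one year) → Aug 12, 1709 (2468 left).
+365 (one year) → Aug 12, 1710 (2103 left).
+365 (one year) → Aug 12, 1711 (1738 left).
+366 (one year; includes Feb 29, 1712) → Aug 12, 1712 (1372 left).
+365 (one year) → Aug 12, 1713 (1007 left).
+365 (one year) → Aug 12, 1714 (642 left).
+365 (one year) → Aug 12, 1715 (277 left).
Aug has 31 days: +20 → Sep 1, 1715 (257 left).
Sep has 30 days: +30 → Oct 1, 1715 (227 left).
Oct has 31 days: +31 → Nov 1, 1715 (196 left).
Nov has 30 days: +30 → Dec 1, 1715 (166 left).
Dec has 31 days: +31 → Jan 1, 1716 (135 left).
Jan has 31 days: +31 → Feb 1, 1716 (104 left).
Feb has 29 days: +29 → Mar 1, 1716 (75 left).
Mar has 31 days: +31 → Apr 1, 1716 (44 left).
Apr has 30 days: +30 → May 1, 1716 (14 left).
+14 → May 15, 1716.

May 15, 1716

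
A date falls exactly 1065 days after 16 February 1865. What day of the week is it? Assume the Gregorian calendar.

Friday

First find the weekday of Feb 16, 1865. Doomsday rule: the anchor day for the 1800s is Friday. For year 65: 65÷12 = 5 r 5, and 5÷4 = 1, so 5+5+1 = 11.
Friday + 11 ≡ Tuesday — that's 1865's doomsday.
In February the doomsday date is Feb 28 (1865 is not a leap year).
Feb 16 is 12 days before Feb 28; 12 mod 7 = 5, so Tuesday − 5 = Thursday.
1065 mod 7 = 1, so 1065 days after a Thursday is Thursday + 1 = Friday.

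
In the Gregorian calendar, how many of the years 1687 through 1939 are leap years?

60

Multiples of 4 in [1687,1939]: 63.
Of those, multiples of 100: 3 (not leap unless ÷400).
Multiples of 400: 0.
Leap years = 63 − 3 + 0 = 60.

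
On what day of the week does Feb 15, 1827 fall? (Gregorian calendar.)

Doomsday rule: the anchor day for the 1800s is Friday. For year 27: 27÷12 = 2 r 3, and 3÷4 = 0, so 2+3+0 = 5.
Friday + 5 ≡ Wednesday — that's 1827's doomsday.
In February the doomsday date is Feb 28 (1827 is not a leap year).
Feb 15 is 13 days before Feb 28; 13 mod 7 = 6, so Wednesday − 6 = Thursday.

Thursday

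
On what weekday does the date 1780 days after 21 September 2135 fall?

Friday

Sep 21, 2135 is a Wednesday.
1780 mod 7 = 2, so 1780 days after a Wednesday is Wednesday + 2 = Friday.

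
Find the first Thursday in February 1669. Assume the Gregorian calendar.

February 1, 1669 is a Friday.
The first Thursday is therefore February 7 (6 days later).

February 7, 1669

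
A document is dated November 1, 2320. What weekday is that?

Monday

Doomsday rule: the anchor day for the 2300s is Wednesday. For year 20: 20÷12 = 1 r 8, and 8÷4 = 2, so 1+8+2 = 11.
Wednesday + 11 ≡ Sunday — that's 2320's doomsday.
In November the doomsday date is Nov 7.
Nov 1 is 6 days before Nov 7; 6 mod 7 = 6, so Sunday − 6 = Monday.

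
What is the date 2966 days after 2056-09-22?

November 5, 2064

+365 (one year) → Sep 22, 2057 (2601 left).
+365 (one year) → Sep 22, 2058 (2236 left).
+365 (one year) → Sep 22, 2059 (1871 left).
+366 (one year; includes Feb 29, 2060) → Sep 22, 2060 (1505 left).
+365 (one year) → Sep 22, 2061 (1140 left).
+365 (one year) → Sep 22, 2062 (775 left).
+365 (one year) → Sep 22, 2063 (410 left).
+366 (one year; includes Feb 29, 2064) → Sep 22, 2064 (44 left).
Sep has 30 days: +9 → Oct 1, 2064 (35 left).
Oct has 31 days: +31 → Nov 1, 2064 (4 left).
+4 → Nov 5, 2064.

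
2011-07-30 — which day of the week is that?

Saturday

Doomsday rule: the anchor day for the 2000s is Tuesday. For year 11: 11÷12 = 0 r 11, and 11÷4 = 2, so 0+11+2 = 13.
Tuesday + 13 ≡ Monday — that's 2011's doomsday.
In July the doomsday date is Jul 11.
Jul 30 is 19 days after Jul 11; 19 mod 7 = 5, so Monday + 5 = Saturday.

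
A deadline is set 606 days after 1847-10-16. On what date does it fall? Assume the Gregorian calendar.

June 13, 1849

+366 (one year; includes Feb 29, 1848) → Oct 16, 1848 (240 left).
Oct has 31 days: +16 → Nov 1, 1848 (224 left).
Nov has 30 days: +30 → Dec 1, 1848 (194 left).
Dec has 31 days: +31 → Jan 1, 1849 (163 left).
Jan has 31 days: +31 → Feb 1, 1849 (132 left).
Feb has 28 days: +28 → Mar 1, 1849 (104 left).
Mar has 31 days: +31 → Apr 1, 1849 (73 left).
Apr has 30 days: +30 → May 1, 1849 (43 left).
May has 31 days: +31 → Jun 1, 1849 (12 left).
+12 → Jun 13, 1849.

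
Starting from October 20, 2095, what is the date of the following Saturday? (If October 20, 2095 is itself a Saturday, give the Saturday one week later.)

Oct 20, 2095 is a Thursday.
From Thursday to the next Saturday is 2 days.
Oct 20, 2095 + 2 = Oct 22, 2095.

October 22, 2095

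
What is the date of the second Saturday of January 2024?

January 13, 2024

January 1, 2024 is a Monday.
The first Saturday is therefore January 6 (5 days later).
The second Saturday is 6 + 1×7 = January 13.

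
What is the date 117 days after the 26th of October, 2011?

Oct has 31 days: +6 → Nov 1, 2011 (111 left).
Nov has 30 days: +30 → Dec 1, 2011 (81 left).
Dec has 31 days: +31 → Jan 1, 2012 (50 left).
Jan has 31 days: +31 → Feb 1, 2012 (19 left).
+19 → Feb 20, 2012.

February 20, 2012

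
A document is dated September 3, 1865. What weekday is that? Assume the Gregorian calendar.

Sunday

Doomsday rule: the anchor day for the 1800s is Friday. For year 65: 65÷12 = 5 r 5, and 5÷4 = 1, so 5+5+1 = 11.
Friday + 11 ≡ Tuesday — that's 1865's doomsday.
In September the doomsday date is Sep 5.
Sep 3 is 2 days before Sep 5; 2 mod 7 = 2, so Tuesday − 2 = Sunday.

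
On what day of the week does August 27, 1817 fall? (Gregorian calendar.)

Wednesday

Doomsday rule: the anchor day for the 1800s is Friday. For year 17: 17÷12 = 1 r 5, and 5÷4 = 1, so 1+5+1 = 7.
Friday + 7 ≡ Friday — that's 1817's doomsday.
In August the doomsday date is Aug 8.
Aug 27 is 19 days after Aug 8; 19 mod 7 = 5, so Friday + 5 = Wednesday.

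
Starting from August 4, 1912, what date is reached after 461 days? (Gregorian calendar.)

November 8, 1913

+365 (one year) → Aug 4, 1913 (96 left).
Aug has 31 days: +28 → Sep 1, 1913 (68 left).
Sep has 30 days: +30 → Oct 1, 1913 (38 left).
Oct has 31 days: +31 → Nov 1, 1913 (7 left).
+7 → Nov 8, 1913.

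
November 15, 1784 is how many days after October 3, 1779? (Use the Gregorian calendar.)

1870

Oct 3, 1779 → Oct 3, 1780: 366 days (Feb 29, 1780 is in that span).
Oct 3, 1780 → Oct 3, 1781: 365 days.
Oct 3, 1781 → Oct 3, 1782: 365 days.
Oct 3, 1782 → Oct 3, 1783: 365 days.
Oct 3, 1783 → Oct 3, 1784: 366 days (Feb 29, 1784 is in that span).
Oct 3, 1784 → Nov 3, 1784: 31 days (October has 31).
Nov 3, 1784 → Nov 15, 1784: 12 days.
Total: 1870 days.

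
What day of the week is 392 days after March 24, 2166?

First find the weekday of Mar 24, 2166. Doomsday rule: the anchor day for the 2100s is Sunday. For year 66: 66÷12 = 5 r 6, and 6÷4 = 1, so 5+6+1 = 12.
Sunday + 12 ≡ Friday — that's 2166's doomsday.
In March the doomsday date is Mar 14.
Mar 24 is 10 days after Mar 14; 10 mod 7 = 3, so Friday + 3 = Monday.
392 mod 7 = 0, so 392 days after a Monday is Monday + 0 = Monday.

Monday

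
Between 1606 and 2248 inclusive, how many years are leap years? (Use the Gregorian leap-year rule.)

156

Multiples of 4 in [1606,2248]: 161.
Of those, multiples of 100: 6 (not leap unless ÷400).
Multiples of 400: 1.
Leap years = 161 − 6 + 1 = 156.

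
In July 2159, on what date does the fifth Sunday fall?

July 1, 2159 is a Sunday.
The first Sunday is therefore July 1 (same day).
The fifth Sunday is 1 + 4×7 = July 29.

July 29, 2159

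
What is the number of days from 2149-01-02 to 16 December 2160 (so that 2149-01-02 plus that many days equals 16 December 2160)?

Jan 2, 2149 → Jan 2, 2150: 365 days.
Jan 2, 2150 → Jan 2, 2151: 365 days.
Jan 2, 2151 → Jan 2, 2152: 365 days.
Jan 2, 2152 → Jan 2, 2153: 366 days (Feb 29, 2152 is in that span).
Jan 2, 2153 → Jan 2, 2154: 365 days.
Jan 2, 2154 → Jan 2, 2155: 365 days.
Jan 2, 2155 → Jan 2, 2156: 365 days.
Jan 2, 2156 → Jan 2, 2157: 366 days (Feb 29, 2156 is in that span).
Jan 2, 2157 → Jan 2, 2158: 365 days.
Jan 2, 2158 → Jan 2, 2159: 365 days.
Jan 2, 2159 → Jan 2, 2160: 365 days.
Jan 2, 2160 → Feb 2, 2160: 31 days (January has 31).
Feb 2, 2160 → Mar 2, 2160: 29 days (February has 29).
Mar 2, 2160 → Apr 2, 2160: 31 days (March has 31).
Apr 2, 2160 → May 2, 2160: 30 days (April has 30).
May 2, 2160 → Jun 2, 2160: 31 days (May has 31).
Jun 2, 2160 → Jul 2, 2160: 30 days (June has 30).
Jul 2, 2160 → Aug 2, 2160: 31 days (July has 31).
Aug 2, 2160 → Sep 2, 2160: 31 days (August has 31).
Sep 2, 2160 → Oct 2, 2160: 30 days (September has 30).
Oct 2, 2160 → Nov 2, 2160: 31 days (October has 31).
Nov 2, 2160 → Dec 2, 2160: 30 days (November has 30).
Dec 2, 2160 → Dec 16, 2160: 14 days.
Total: 4366 days.

4366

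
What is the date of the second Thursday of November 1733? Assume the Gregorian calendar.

November 12, 1733

November 1, 1733 is a Sunday.
The first Thursday is therefore November 5 (4 days later).
The second Thursday is 5 + 1×7 = November 12.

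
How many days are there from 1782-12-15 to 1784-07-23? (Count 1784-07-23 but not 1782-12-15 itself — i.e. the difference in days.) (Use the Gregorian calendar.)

Dec 15, 1782 → Dec 15, 1783: 365 days.
Dec 15, 1783 → Jan 15, 1784: 31 days (December has 31).
Jan 15, 1784 → Feb 15, 1784: 31 days (January has 31).
Feb 15, 1784 → Mar 15, 1784: 29 days (February has 29).
Mar 15, 1784 → Apr 15, 1784: 31 days (March has 31).
Apr 15, 1784 → May 15, 1784: 30 days (April has 30).
May 15, 1784 → Jun 15, 1784: 31 days (May has 31).
Jun 15, 1784 → Jul 15, 1784: 30 days (June has 30).
Jul 15, 1784 → Jul 23, 1784: 8 days.
Total: 586 days.

586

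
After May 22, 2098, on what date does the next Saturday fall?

May 22, 2098 is a Thursday.
From Thursday to the next Saturday is 2 days.
May 22, 2098 + 2 = May 24, 2098.

May 24, 2098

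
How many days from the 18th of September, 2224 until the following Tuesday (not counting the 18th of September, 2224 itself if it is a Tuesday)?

Sep 18, 2224 is a Saturday.
From Saturday to the next Tuesday is 3 days.

3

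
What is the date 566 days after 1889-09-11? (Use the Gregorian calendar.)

March 31, 1891

+365 (one year) → Sep 11, 1890 (201 left).
Sep has 30 days: +20 → Oct 1, 1890 (181 left).
Oct has 31 days: +31 → Nov 1, 1890 (150 left).
Nov has 30 days: +30 → Dec 1, 1890 (120 left).
Dec has 31 days: +31 → Jan 1, 1891 (89 left).
Jan has 31 days: +31 → Feb 1, 1891 (58 left).
Feb has 28 days: +28 → Mar 1, 1891 (30 left).
+30 → Mar 31, 1891.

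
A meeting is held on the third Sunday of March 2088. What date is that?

March 1, 2088 is a Monday.
The first Sunday is therefore March 7 (6 days later).
The third Sunday is 7 + 2×7 = March 21.

March 21, 2088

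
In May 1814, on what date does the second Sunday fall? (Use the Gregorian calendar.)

May 1, 1814 is a Sunday.
The first Sunday is therefore May 1 (same day).
The second Sunday is 1 + 1×7 = May 8.

May 8, 1814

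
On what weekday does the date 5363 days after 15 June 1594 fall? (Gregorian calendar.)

Thursday

Jun 15, 1594 is a Wednesday.
5363 mod 7 = 1, so 5363 days after a Wednesday is Wednesday + 1 = Thursday.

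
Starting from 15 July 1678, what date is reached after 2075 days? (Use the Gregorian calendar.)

March 20, 1684

+365 (one year) → Jul 15, 1679 (1710 left).
+366 (one year; includes Feb 29, 1680) → Jul 15, 1680 (1344 left).
+365 (one year) → Jul 15, 1681 (979 left).
+365 (one year) → Jul 15, 1682 (614 left).
+365 (one year) → Jul 15, 1683 (249 left).
Jul has 31 days: +17 → Aug 1, 1683 (232 left).
Aug has 31 days: +31 → Sep 1, 1683 (201 left).
Sep has 30 days: +30 → Oct 1, 1683 (171 left).
Oct has 31 days: +31 → Nov 1, 1683 (140 left).
Nov has 30 days: +30 → Dec 1, 1683 (110 left).
Dec has 31 days: +31 → Jan 1, 1684 (79 left).
Jan has 31 days: +31 → Feb 1, 1684 (48 left).
Feb has 29 days: +29 → Mar 1, 1684 (19 left).
+19 → Mar 20, 1684.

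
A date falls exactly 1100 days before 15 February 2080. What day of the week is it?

Wednesday

Feb 15, 2080 is a Thursday.
1100 mod 7 = 1, so 1100 days before a Thursday is Thursday − 1 = Wednesday.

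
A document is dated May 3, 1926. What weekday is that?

Monday

Doomsday rule: the anchor day for the 1900s is Wednesday. For year 26: 26÷12 = 2 r 2, and 2÷4 = 0, so 2+2+0 = 4.
Wednesday + 4 ≡ Sunday — that's 1926's doomsday.
In May the doomsday date is May 9.
May 3 is 6 days before May 9; 6 mod 7 = 6, so Sunday − 6 = Monday.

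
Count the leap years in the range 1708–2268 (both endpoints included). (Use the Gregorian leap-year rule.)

Multiples of 4 in [1708,2268]: 141.
Of those, multiples of 100: 5 (not leap unless ÷400).
Multiples of 400: 1.
Leap years = 141 − 5 + 1 = 137.

137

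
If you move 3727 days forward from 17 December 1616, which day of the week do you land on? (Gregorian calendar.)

Tuesday

Dec 17, 1616 is a Saturday.
3727 mod 7 = 3, so 3727 days after a Saturday is Saturday + 3 = Tuesday.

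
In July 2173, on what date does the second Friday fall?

July 1, 2173 is a Thursday.
The first Friday is therefore July 2 (1 days later).
The second Friday is 2 + 1×7 = July 9.

July 9, 2173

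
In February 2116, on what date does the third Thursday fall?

February 20, 2116

February 1, 2116 is a Saturday.
The first Thursday is therefore February 6 (5 days later).
The third Thursday is 6 + 2×7 = February 20.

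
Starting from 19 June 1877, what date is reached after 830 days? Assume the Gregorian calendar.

+365 (one year) → Jun 19, 1878 (465 left).
+365 (one year) → Jun 19, 1879 (100 left).
Jun has 30 days: +12 → Jul 1, 1879 (88 left).
Jul has 31 days: +31 → Aug 1, 1879 (57 left).
Aug has 31 days: +31 → Sep 1, 1879 (26 left).
+26 → Sep 27, 1879.

September 27, 1879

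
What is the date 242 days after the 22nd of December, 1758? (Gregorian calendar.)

Dec has 31 days: +10 → Jan 1, 1759 (232 left).
Jan has 31 days: +31 → Feb 1, 1759 (201 left).
Feb has 28 days: +28 → Mar 1, 1759 (173 left).
Mar has 31 days: +31 → Apr 1, 1759 (142 left).
Apr has 30 days: +30 → May 1, 1759 (112 left).
May has 31 days: +31 → Jun 1, 1759 (81 left).
Jun has 30 days: +30 → Jul 1, 1759 (51 left).
Jul has 31 days: +31 → Aug 1, 1759 (20 left).
+20 → Aug 21, 1759.

August 21, 1759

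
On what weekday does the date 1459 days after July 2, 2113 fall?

Jul 2, 2113 is a Sunday.
1459 mod 7 = 3, so 1459 days after a Sunday is Sunday + 3 = Wednesday.

Wednesday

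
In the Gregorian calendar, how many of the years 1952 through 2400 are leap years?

110

Multiples of 4 in [1952,2400]: 113.
Of those, multiples of 100: 5 (not leap unless ÷400).
Multiples of 400: 2.
Leap years = 113 − 5 + 2 = 110.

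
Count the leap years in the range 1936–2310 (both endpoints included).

Multiples of 4 in [1936,2310]: 94.
Of those, multiples of 100: 4 (not leap unless ÷400).
Multiples of 400: 1.
Leap years = 94 − 4 + 1 = 91.

91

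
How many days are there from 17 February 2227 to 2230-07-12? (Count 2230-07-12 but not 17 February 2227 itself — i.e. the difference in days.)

1241

Feb 17, 2227 → Feb 17, 2228: 365 days.
Feb 17, 2228 → Feb 17, 2229: 366 days (Feb 29, 2228 is in that span).
Feb 17, 2229 → Feb 17, 2230: 365 days.
Feb 17, 2230 → Mar 17, 2230: 28 days (February has 28).
Mar 17, 2230 → Apr 17, 2230: 31 days (March has 31).
Apr 17, 2230 → May 17, 2230: 30 days (April has 30).
May 17, 2230 → Jun 17, 2230: 31 days (May has 31).
Jun 17, 2230 → Jul 12, 2230: 25 days.
Total: 1241 days.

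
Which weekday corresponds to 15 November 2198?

Thursday

Doomsday rule: the anchor day for the 2100s is Sunday. For year 98: 98÷12 = 8 r 2, and 2÷4 = 0, so 8+2+0 = 10.
Sunday + 10 ≡ Wednesday — that's 2198's doomsday.
In November the doomsday date is Nov 7.
Nov 15 is 8 days after Nov 7; 8 mod 7 = 1, so Wednesday + 1 = Thursday.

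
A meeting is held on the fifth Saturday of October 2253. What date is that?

October 29, 2253

October 1, 2253 is a Saturday.
The first Saturday is therefore October 1 (same day).
The fifth Saturday is 1 + 4×7 = October 29.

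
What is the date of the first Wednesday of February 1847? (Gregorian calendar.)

February 3, 1847

February 1, 1847 is a Monday.
The first Wednesday is therefore February 3 (2 days later).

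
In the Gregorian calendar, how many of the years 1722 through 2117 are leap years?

Multiples of 4 in [1722,2117]: 99.
Of those, multiples of 100: 4 (not leap unless ÷400).
Multiples of 400: 1.
Leap years = 99 − 4 + 1 = 96.

96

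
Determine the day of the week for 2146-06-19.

Doomsday rule: the anchor day for the 2100s is Sunday. For year 46: 46÷12 = 3 r 10, and 10÷4 = 2, so 3+10+2 = 15.
Sunday + 15 ≡ Monday — that's 2146's doomsday.
In June the doomsday date is Jun 6.
Jun 19 is 13 days after Jun 6; 13 mod 7 = 6, so Monday + 6 = Sunday.

Sunday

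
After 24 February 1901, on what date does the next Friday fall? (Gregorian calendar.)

March 1, 1901

Feb 24, 1901 is a Sunday.
From Sunday to the next Friday is 5 days.
Feb 24, 1901 + 5 = Mar 1, 1901.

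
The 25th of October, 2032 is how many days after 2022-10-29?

Oct 29, 2022 → Oct 29, 2023: 365 days.
Oct 29, 2023 → Oct 29, 2024: 366 days (Feb 29, 2024 is in that span).
Oct 29, 2024 → Oct 29, 2025: 365 days.
Oct 29, 2025 → Oct 29, 2026: 365 days.
Oct 29, 2026 → Oct 29, 2027: 365 days.
Oct 29, 2027 → Oct 29, 2028: 366 days (Feb 29, 2028 is in that span).
Oct 29, 2028 → Oct 29, 2029: 365 days.
Oct 29, 2029 → Oct 29, 2030: 365 days.
Oct 29, 2030 → Oct 29, 2031: 365 days.
Oct 29, 2031 → Nov 29, 2031: 31 days (October has 31).
Nov 29, 2031 → Dec 29, 2031: 30 days (November has 30).
Dec 29, 2031 → Jan 29, 2032: 31 days (December has 31).
Jan 29, 2032 → Feb 29, 2032: 31 days (January has 31).
Feb 29, 2032 → Mar 29, 2032: 29 days (February has 29).
Mar 29, 2032 → Apr 29, 2032: 31 days (March has 31).
Apr 29, 2032 → May 29, 2032: 30 days (April has 30).
May 29, 2032 → Jun 29, 2032: 31 days (May has 31).
Jun 29, 2032 → Jul 29, 2032: 30 days (June has 30).
Jul 29, 2032 → Aug 29, 2032: 31 days (July has 31).
Aug 29, 2032 → Sep 29, 2032: 31 days (August has 31).
Sep 29, 2032 → Oct 25, 2032: 26 days.
Total: 3649 days.

3649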